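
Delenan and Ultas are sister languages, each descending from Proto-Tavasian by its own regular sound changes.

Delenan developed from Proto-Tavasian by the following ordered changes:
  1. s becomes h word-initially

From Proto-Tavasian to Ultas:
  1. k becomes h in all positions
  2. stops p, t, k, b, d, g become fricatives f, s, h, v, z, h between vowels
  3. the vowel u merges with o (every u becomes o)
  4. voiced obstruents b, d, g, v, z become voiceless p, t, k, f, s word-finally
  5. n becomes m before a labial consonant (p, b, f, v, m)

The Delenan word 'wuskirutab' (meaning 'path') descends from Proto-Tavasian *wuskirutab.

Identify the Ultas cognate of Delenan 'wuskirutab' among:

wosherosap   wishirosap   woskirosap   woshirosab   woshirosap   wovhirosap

woshirosap

Ultas: *wuskirutab
  wuskirutab → wushirutab   [unconditioned shift]
  wushirutab → wushirusab   [intervocalic lenition]
  wushirusab → woshirosab   [vowel merger]
  woshirosab → woshirosap   [final devoicing]
  woshirosap (rule 5 does not apply)
  giving Ultas woshirosap.
The other candidates each miss or misapply at least one Ultas change.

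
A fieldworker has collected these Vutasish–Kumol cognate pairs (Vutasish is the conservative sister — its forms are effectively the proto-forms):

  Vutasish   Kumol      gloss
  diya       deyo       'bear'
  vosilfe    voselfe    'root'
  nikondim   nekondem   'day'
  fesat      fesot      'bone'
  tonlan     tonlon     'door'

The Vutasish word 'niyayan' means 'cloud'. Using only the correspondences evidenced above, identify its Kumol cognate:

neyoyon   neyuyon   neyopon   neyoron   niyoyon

diya ~ deyo, vosilfe ~ voselfe — Vutasish i corresponds to Kumol e after a consonant, before a consonant other than r, m, n, p, b, f, v.
fesat ~ fesot — Vutasish a corresponds to Kumol o after a consonant, before a consonant other than r, m, n, p, b, f, v.
tonlan ~ tonlon — Vutasish a corresponds to Kumol o after a consonant, before a nasal.
Applying these to Vutasish 'niyayan':
  niyayan → neyayan   (i→e after a consonant, before a consonant other than r, m, n, p, b, f, v)
  neyayan → neyoyan   (a→o after a consonant, before a consonant other than r, m, n, p, b, f, v)
  neyoyan → neyoyon   (a→o after a consonant, before a nasal)
So the Kumol cognate is 'neyoyon'.

neyoyon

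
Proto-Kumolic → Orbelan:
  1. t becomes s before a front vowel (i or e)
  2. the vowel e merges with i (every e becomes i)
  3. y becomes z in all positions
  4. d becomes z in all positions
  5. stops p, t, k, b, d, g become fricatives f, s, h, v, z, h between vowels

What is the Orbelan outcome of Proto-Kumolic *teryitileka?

Orbelan: start from *teryitileka.
  rule 1 (palatalisation): teryitileka → seryisileka
  rule 2 (vowel merger): seryisileka → siryisilika
  rule 3 (unconditioned shift): siryisilika → sirzisilika
  rule 4: no change — sirzisilika
  rule 5 (intervocalic lenition): sirzisilika → sirzisiliha
  ⇒ Orbelan sirzisiliha

sirzisiliha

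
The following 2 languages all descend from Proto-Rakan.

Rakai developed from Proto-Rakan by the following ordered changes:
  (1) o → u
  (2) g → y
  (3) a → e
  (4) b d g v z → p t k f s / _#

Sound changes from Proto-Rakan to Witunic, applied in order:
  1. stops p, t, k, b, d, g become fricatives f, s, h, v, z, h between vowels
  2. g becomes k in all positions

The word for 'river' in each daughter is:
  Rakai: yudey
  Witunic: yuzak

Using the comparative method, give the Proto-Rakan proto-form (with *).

*yudag

Position 5: Rakai has y, Witunic has k. Taking the neighbouring segments as reconstructed: Rakai y could go back to *g or *y; Witunic k could go back to *k or *g — the one source consistent with every daughter is *g.
Position 3: Rakai has d, Witunic has z. Rakai preserves d here (none of its changes turn any other segment into d), so the proto-segment is *d.
Verify the candidate proto-form against each daughter:
Rakai: *yudag > yuday > yudey  (by unconditioned shift, vowel merger)
Witunic: start from *yudag.
  rule 1 (intervocalic lenition): yudag → yuzag
  rule 2 (unconditioned shift): yuzag → yuzak
  ⇒ Witunic yuzak
No other proto-form is consistent with every reflex, so the reconstruction is *yudag.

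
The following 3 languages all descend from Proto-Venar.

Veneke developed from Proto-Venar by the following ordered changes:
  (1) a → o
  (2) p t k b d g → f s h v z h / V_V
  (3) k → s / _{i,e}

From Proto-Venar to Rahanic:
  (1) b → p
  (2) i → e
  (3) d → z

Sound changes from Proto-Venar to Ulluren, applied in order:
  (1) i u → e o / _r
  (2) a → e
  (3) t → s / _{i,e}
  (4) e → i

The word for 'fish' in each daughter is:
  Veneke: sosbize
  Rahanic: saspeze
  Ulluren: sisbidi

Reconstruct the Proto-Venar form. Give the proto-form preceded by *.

*sasbide

Position 4: Veneke has b, Rahanic has p, Ulluren has b. Veneke preserves b here (none of its changes turn any other segment into b), so the proto-segment is *b.
Position 2: Veneke has o, Rahanic has a, Ulluren has i. Rahanic preserves a here (none of its changes turn any other segment into a), so the proto-segment is *a.
Verify the candidate proto-form against each daughter:
Veneke: *sasbide > sosbide > sosbize  (by vowel merger, intervocalic lenition)
Rahanic: *sasbide
  sasbide → saspide   [unconditioned shift]
  saspide → saspede   [vowel merger]
  saspede → saspeze   [unconditioned shift]
  giving Rahanic saspeze.
Ulluren: *sasbide > sesbide > sisbidi  (by vowel merger, vowel merger)
Only *sasbide yields all of Veneke sosbize, Rahanic saspeze, Ulluren sisbidi.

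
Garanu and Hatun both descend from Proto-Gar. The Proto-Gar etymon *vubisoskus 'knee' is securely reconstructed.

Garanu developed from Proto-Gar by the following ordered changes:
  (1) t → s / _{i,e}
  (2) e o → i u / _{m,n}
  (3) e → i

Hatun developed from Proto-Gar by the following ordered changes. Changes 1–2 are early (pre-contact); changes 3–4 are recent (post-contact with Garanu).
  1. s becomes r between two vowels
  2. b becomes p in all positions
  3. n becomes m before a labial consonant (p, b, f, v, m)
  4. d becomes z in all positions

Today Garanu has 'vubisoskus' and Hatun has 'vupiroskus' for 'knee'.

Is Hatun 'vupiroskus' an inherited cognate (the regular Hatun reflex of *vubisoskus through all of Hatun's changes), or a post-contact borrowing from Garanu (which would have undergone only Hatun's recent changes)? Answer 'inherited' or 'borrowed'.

If inherited, *vubisoskus would pass through all of Hatun's changes:
Hatun: start from *vubisoskus.
  rule 1 (rhotacism): vubisoskus → vubiroskus
  rule 2 (unconditioned shift): vubiroskus → vupiroskus
  rule 3: no change — vupiroskus
  rule 4: no change — vupiroskus
  ⇒ Hatun vupiroskus
If borrowed from Garanu 'vubisoskus' after the early changes, it would undergo only the recent ones:
  rule 3 (nasal place assimilation): no change (vubisoskus)
  rule 4 (unconditioned shift): no change (vubisoskus)
  ⇒ as a loan: vubisoskus
Hatun 'vupiroskus' matches the inherited outcome exactly, so it is an inherited cognate, not a loan.

inherited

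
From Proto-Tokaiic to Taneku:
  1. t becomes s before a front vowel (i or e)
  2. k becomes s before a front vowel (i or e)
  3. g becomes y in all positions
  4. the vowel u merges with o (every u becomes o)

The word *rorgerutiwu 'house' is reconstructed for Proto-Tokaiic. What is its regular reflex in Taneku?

roryerosiwo

Taneku: *rorgerutiwu > rorgerusiwu > roryerusiwu > roryerosiwo  (by palatalisation, unconditioned shift, vowel merger)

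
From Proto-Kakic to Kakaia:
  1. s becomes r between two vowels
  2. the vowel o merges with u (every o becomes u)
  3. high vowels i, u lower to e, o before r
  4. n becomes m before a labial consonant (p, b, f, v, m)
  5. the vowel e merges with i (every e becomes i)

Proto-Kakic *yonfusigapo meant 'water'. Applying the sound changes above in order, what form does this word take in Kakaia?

yumforigapu

Kakaia: *yonfusigapo > yonfurigapo > yunfurigapu > yunforigapu > yumforigapu  (by rhotacism, vowel merger, pre-rhotic lowering, nasal place assimilation)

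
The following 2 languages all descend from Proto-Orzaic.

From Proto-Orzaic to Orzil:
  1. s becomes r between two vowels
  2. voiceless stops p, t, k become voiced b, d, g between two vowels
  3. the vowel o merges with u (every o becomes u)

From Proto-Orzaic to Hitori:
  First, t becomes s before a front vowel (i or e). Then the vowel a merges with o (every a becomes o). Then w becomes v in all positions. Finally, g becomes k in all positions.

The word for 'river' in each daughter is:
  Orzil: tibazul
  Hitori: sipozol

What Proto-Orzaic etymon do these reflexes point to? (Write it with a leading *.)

Position 1: Orzil has t, Hitori has s. Orzil preserves t here (none of its changes turn any other segment into t), so the proto-segment is *t.
Position 6: Orzil has u, Hitori has o. Taking the neighbouring segments as reconstructed: Orzil u could go back to *o or *u; Hitori o could go back to *a or *o — the one source consistent with every daughter is *o.
Position 3: Orzil has b, Hitori has p. Hitori preserves p here (none of its changes turn any other segment into p), so the proto-segment is *p.
This points to *tipazol. Verify forward in each daughter:
Orzil: *tipazol
  tipazol (rule 1 does not apply)
  tipazol → tibazol   [intervocalic voicing]
  tibazol → tibazul   [vowel merger]
  giving Orzil tibazul.
Hitori: *tipazol > sipazol > sipozol  (by palatalisation, vowel merger)
No other proto-form is consistent with every reflex, so the reconstruction is *tipazol.

*tipazol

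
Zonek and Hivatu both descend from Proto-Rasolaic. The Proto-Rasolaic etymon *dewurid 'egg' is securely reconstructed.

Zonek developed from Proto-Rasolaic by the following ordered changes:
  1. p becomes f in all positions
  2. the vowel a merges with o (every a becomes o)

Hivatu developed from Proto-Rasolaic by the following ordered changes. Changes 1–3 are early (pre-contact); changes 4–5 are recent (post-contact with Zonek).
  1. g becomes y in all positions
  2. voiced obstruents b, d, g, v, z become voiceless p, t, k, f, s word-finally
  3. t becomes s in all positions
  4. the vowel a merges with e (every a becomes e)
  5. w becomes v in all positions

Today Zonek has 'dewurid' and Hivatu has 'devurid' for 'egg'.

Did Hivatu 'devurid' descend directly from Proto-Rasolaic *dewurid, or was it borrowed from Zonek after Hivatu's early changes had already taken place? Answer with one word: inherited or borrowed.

borrowed

If inherited, *dewurid would pass through all of Hivatu's changes:
Hivatu: *dewurid
  dewurid (rule 1 does not apply)
  dewurid → dewurit   [final devoicing]
  dewurit → dewuris   [unconditioned shift]
  dewuris (rule 4 does not apply)
  dewuris → devuris   [unconditioned shift]
  giving Hivatu devuris.
If borrowed from Zonek 'dewurid' after the early changes, it would undergo only the recent ones:
  rule 4 (vowel merger): no change (dewurid)
  rule 5 (unconditioned shift): dewurid → devurid
  ⇒ as a loan: devurid
Hivatu 'devurid' matches the loan outcome 'devurid', not the inherited 'devuris' — it skipped the early Hivatu changes, so it was borrowed from Zonek.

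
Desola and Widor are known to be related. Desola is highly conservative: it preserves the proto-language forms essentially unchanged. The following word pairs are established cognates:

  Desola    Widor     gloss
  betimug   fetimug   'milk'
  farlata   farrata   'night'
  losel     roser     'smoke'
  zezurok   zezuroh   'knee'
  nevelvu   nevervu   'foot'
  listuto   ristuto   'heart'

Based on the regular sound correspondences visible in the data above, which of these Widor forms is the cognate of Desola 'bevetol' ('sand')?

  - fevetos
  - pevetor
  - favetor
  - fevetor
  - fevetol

fevetor

betimug ~ fetimug — Desola b corresponds to Widor f word-initially before a front vowel.
losel ~ roser — Desola l corresponds to Widor r word-finally.
Applying these to Desola 'bevetol':
  bevetol → fevetol   (b→f word-initially before a front vowel)
  fevetol → fevetor   (l→r word-finally)
So the Widor cognate is 'fevetor'.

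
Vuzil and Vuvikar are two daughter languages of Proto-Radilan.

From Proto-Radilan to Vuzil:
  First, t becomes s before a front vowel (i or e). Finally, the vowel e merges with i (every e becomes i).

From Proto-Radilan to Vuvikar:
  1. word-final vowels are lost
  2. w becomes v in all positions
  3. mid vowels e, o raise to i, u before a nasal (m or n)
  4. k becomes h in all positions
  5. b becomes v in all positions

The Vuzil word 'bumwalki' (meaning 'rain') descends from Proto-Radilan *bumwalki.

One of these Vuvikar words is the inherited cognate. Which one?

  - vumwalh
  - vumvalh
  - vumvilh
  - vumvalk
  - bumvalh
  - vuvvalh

vumvalh

Vuvikar: *bumwalki > bumwalk > bumvalk > bumvalh > vumvalh  (by apocope, unconditioned shift, unconditioned shift, unconditioned shift)
Among the options, 'vumvalh' alone shows every Vuvikar change applied in order.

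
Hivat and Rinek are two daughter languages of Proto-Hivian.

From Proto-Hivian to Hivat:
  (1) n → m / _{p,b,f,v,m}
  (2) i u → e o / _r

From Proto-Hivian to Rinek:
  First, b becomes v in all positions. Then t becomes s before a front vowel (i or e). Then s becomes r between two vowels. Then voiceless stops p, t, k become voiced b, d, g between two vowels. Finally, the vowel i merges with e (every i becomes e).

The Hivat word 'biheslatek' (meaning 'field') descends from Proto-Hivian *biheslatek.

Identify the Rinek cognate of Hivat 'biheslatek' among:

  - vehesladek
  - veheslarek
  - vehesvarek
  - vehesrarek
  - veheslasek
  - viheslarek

veheslarek

Rinek: *biheslatek
  biheslatek → viheslatek   [unconditioned shift]
  viheslatek → viheslasek   [palatalisation]
  viheslasek → viheslarek   [rhotacism]
  viheslarek (rule 4 does not apply)
  viheslarek → veheslarek   [vowel merger]
  giving Rinek veheslarek.
Among the options, 'veheslarek' alone shows every Rinek change applied in order.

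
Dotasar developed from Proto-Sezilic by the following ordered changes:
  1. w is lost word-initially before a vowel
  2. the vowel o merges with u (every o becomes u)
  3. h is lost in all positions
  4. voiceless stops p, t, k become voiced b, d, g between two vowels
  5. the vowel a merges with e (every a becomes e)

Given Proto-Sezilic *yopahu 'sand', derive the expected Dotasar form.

Dotasar: start from *yopahu.
  rule 1: no change — yopahu
  rule 2 (vowel merger): yopahu → yupahu
  rule 3 (h-loss): yupahu → yupau
  rule 4 (intervocalic voicing): yupau → yubau
  rule 5 (vowel merger): yubau → yubeu
  ⇒ Dotasar yubeu

yubeu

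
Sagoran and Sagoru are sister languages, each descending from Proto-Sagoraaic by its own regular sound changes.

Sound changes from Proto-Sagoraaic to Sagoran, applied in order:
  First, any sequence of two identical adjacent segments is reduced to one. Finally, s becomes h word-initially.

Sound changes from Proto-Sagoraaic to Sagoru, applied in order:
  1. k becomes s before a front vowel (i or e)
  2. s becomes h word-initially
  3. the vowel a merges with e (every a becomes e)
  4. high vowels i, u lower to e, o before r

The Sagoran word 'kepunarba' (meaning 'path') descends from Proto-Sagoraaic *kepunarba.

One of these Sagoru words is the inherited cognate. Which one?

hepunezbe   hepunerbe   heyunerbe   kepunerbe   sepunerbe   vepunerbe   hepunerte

Sagoru: start from *kepunarba.
  rule 1 (palatalisation): kepunarba → sepunarba
  rule 2 (debuccalisation): sepunarba → hepunarba
  rule 3 (vowel merger): hepunarba → hepunerbe
  rule 4: no change — hepunerbe
  ⇒ Sagoru hepunerbe

hepunerbe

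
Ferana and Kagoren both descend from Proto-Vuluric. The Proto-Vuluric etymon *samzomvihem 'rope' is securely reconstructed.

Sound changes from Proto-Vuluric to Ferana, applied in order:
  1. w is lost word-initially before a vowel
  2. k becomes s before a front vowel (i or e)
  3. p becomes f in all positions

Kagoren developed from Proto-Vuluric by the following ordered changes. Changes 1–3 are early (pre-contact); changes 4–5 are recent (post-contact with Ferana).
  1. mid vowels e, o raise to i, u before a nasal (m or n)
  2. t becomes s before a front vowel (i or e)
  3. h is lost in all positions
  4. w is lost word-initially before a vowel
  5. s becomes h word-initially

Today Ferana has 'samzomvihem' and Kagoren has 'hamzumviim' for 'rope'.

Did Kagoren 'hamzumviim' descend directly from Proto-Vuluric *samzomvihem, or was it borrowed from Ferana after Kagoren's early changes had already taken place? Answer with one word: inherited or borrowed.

If inherited, *samzomvihem would pass through all of Kagoren's changes:
Kagoren: *samzomvihem > samzumvihim > samzumviim > hamzumviim  (by pre-nasal raising, h-loss, debuccalisation)
If borrowed from Ferana 'samzomvihem' after the early changes, it would undergo only the recent ones:
  rule 4 (glide loss): no change (samzomvihem)
  rule 5 (debuccalisation): samzomvihem → hamzomvihem
  ⇒ as a loan: hamzomvihem
Kagoren 'hamzumviim' matches the inherited outcome exactly, so it is an inherited cognate, not a loan.

inherited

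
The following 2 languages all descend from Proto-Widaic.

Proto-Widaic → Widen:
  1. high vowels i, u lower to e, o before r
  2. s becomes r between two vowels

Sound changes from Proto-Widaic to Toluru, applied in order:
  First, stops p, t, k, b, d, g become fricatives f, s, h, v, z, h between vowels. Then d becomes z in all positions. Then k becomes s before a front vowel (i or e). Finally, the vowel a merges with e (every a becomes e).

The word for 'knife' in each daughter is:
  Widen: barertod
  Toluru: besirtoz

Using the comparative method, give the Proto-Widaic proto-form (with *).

*basirtod

Position 4: Widen has e, Toluru has i. Toluru preserves i here (none of its changes turn any other segment into i), so the proto-segment is *i.
Position 3: Widen has r, Toluru has s. Taking the neighbouring segments as reconstructed: Widen r could go back to *s or *r; Toluru s could go back to *t or *s — the one source consistent with every daughter is *s.
Position 2: Widen has a, Toluru has e. Widen preserves a here (none of its changes turn any other segment into a), so the proto-segment is *a.
Continuing position by position gives *basirtod; check it forward:
Widen: *basirtod
  basirtod → basertod   [pre-rhotic lowering]
  basertod → barertod   [rhotacism]
  giving Widen barertod.
Toluru: *basirtod
  basirtod (rule 1 does not apply)
  basirtod → basirtoz   [unconditioned shift]
  basirtoz (rule 3 does not apply)
  basirtoz → besirtoz   [vowel merger]
  giving Toluru besirtoz.
*basirtod is the unique common source.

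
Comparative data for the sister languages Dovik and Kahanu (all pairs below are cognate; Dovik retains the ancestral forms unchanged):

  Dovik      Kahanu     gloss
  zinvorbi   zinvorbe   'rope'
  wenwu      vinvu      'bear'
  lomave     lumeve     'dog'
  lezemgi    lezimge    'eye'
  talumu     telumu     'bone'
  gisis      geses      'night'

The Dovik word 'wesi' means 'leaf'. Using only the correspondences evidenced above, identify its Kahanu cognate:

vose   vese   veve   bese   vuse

wenwu ~ vinvu — Dovik w corresponds to Kahanu v word-initially before a front vowel.
zinvorbi ~ zinvorbe, lezemgi ~ lezimge — Dovik i corresponds to Kahanu e word-finally.
Applying these to Dovik 'wesi':
  wesi → vesi   (w→v word-initially before a front vowel)
  vesi → vese   (i→e word-finally)
So the Kahanu cognate is 'vese'.

vese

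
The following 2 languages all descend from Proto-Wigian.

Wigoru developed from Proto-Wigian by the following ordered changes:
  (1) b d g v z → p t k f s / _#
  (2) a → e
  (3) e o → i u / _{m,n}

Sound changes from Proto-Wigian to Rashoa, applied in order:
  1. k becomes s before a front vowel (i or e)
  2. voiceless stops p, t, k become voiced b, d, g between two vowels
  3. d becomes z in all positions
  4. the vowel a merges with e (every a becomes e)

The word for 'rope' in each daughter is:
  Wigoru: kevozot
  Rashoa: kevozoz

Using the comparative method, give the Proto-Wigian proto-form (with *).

Position 7: Wigoru has t, Rashoa has z. Taking the neighbouring segments as reconstructed: Wigoru t could go back to *t or *d; Rashoa z could go back to *d or *z — the one source consistent with every daughter is *d.
Position 2: Wigoru has e, Rashoa has e. Taking the neighbouring segments as reconstructed: Wigoru e could go back to *a or *e; Rashoa e can only go back to *a — the one source consistent with every daughter is *a.
Verify the candidate proto-form against each daughter:
Wigoru: *kavozod > kavozot > kevozot  (by final devoicing, vowel merger)
Rashoa: start from *kavozod.
  rule 1: no change — kavozod
  rule 2: no change — kavozod
  rule 3 (unconditioned shift): kavozod → kavozoz
  rule 4 (vowel merger): kavozoz → kevozoz
  ⇒ Rashoa kevozoz
Only *kavozod yields all of Wigoru kevozot, Rashoa kevozoz.

*kavozod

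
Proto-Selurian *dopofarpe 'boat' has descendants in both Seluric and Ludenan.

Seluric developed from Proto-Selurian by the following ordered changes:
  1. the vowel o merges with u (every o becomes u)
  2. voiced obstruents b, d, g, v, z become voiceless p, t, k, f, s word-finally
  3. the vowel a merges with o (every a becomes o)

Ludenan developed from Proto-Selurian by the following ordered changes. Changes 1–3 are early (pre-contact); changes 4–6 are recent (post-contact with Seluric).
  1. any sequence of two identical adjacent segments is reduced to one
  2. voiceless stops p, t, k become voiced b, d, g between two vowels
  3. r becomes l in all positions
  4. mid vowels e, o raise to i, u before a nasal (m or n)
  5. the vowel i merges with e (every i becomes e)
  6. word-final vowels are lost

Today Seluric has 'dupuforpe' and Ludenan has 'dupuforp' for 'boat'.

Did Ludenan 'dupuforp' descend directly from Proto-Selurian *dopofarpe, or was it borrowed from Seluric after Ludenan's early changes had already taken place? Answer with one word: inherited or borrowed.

borrowed

If inherited, *dopofarpe would pass through all of Ludenan's changes:
Ludenan: start from *dopofarpe.
  rule 1: no change — dopofarpe
  rule 2 (intervocalic voicing): dopofarpe → dobofarpe
  rule 3 (unconditioned shift): dobofarpe → dobofalpe
  rule 4: no change — dobofalpe
  rule 5: no change — dobofalpe
  rule 6 (apocope): dobofalpe → dobofalp
  ⇒ Ludenan dobofalp
If borrowed from Seluric 'dupuforpe' after the early changes, it would undergo only the recent ones:
  rule 4 (pre-nasal raising): no change (dupuforpe)
  rule 5 (vowel merger): no change (dupuforpe)
  rule 6 (apocope): dupuforpe → dupuforp
  ⇒ as a loan: dupuforp
Ludenan 'dupuforp' matches the loan outcome 'dupuforp', not the inherited 'dobofalp' — it skipped the early Ludenan changes, so it was borrowed from Seluric.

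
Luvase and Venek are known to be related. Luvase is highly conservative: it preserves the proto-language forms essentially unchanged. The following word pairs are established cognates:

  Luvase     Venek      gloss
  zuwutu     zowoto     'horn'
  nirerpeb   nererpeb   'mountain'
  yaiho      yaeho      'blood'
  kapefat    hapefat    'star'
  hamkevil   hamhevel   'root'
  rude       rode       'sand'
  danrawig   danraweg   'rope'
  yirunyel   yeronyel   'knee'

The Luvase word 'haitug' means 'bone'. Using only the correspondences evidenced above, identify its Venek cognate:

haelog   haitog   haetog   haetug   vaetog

haetog

yaiho ~ yaeho — Luvase i corresponds to Venek e after a vowel, before a consonant other than r, m, n, p, b, f, v.
zuwutu ~ zowoto, rude ~ rode — Luvase u corresponds to Venek o after a consonant, before a consonant other than r, m, n, p, b, f, v.
Applying these to Luvase 'haitug':
  haitug → haetug   (i→e after a vowel, before a consonant other than r, m, n, p, b, f, v)
  haetug → haetog   (u→o after a consonant, before a consonant other than r, m, n, p, b, f, v)
So the Venek cognate is 'haetog'.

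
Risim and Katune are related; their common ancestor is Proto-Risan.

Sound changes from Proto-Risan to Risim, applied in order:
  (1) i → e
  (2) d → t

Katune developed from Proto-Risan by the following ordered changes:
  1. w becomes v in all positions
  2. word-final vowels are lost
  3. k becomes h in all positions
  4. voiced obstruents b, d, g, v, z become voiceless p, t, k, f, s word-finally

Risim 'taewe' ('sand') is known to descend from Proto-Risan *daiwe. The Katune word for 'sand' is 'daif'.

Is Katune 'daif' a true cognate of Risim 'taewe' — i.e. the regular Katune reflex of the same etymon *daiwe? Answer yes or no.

yes

Derive the expected Katune reflex of *daiwe:
Katune: *daiwe
  daiwe → daive   [unconditioned shift]
  daive → daiv   [apocope]
  daiv (rule 3 does not apply)
  daiv → daif   [final devoicing]
  giving Katune daif.
Katune 'daif' matches the regular reflex exactly, so the pair is cognate.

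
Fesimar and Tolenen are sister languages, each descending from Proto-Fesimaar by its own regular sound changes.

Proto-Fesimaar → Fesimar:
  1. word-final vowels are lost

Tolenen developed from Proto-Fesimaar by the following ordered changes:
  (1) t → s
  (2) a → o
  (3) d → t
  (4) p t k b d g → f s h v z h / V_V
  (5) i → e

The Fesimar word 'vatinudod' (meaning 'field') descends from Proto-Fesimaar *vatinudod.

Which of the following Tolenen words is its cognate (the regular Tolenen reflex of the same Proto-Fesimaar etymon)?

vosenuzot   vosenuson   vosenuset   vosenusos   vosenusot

Tolenen: start from *vatinudod.
  rule 1 (unconditioned shift): vatinudod → vasinudod
  rule 2 (vowel merger): vasinudod → vosinudod
  rule 3 (unconditioned shift): vosinudod → vosinutot
  rule 4 (intervocalic lenition): vosinutot → vosinusot
  rule 5 (vowel merger): vosinusot → vosenusot
  ⇒ Tolenen vosenusot
Only 'vosenusot' matches the regular Tolenen development of *vatinudod.

vosenusot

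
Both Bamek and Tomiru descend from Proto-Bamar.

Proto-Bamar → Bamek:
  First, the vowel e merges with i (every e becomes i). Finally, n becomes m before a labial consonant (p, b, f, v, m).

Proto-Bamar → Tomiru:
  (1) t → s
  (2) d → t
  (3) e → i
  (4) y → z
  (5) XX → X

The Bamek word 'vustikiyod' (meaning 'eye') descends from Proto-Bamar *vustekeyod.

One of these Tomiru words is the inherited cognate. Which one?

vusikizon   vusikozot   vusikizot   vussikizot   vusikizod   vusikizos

vusikizot

Tomiru: *vustekeyod
  vustekeyod → vussekeyod   [unconditioned shift]
  vussekeyod → vussekeyot   [unconditioned shift]
  vussekeyot → vussikiyot   [vowel merger]
  vussikiyot → vussikizot   [unconditioned shift]
  vussikizot → vusikizot   [degemination]
  giving Tomiru vusikizot.
Only 'vusikizot' matches the regular Tomiru development of *vustekeyod.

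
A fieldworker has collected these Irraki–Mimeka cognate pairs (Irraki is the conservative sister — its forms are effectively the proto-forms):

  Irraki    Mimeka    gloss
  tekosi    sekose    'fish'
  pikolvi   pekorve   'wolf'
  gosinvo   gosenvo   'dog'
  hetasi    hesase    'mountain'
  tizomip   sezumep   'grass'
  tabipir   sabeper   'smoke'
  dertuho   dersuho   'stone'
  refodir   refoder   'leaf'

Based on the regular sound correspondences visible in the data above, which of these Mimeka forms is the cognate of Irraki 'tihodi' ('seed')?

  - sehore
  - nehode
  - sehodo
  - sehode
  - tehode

sehode

tizomip ~ sezumep — Irraki t corresponds to Mimeka s word-initially before a front vowel.
pikolvi ~ pekorve, tizomip ~ sezumep — Irraki i corresponds to Mimeka e after a consonant, before a consonant other than r, m, n, p, b, f, v.
tekosi ~ sekose, pikolvi ~ pekorve — Irraki i corresponds to Mimeka e word-finally.
Applying these to Irraki 'tihodi':
  tihodi → sihodi   (t→s word-initially before a front vowel)
  sihodi → sehodi   (i→e after a consonant, before a consonant other than r, m, n, p, b, f, v)
  sehodi → sehode   (i→e word-finally)
So the Mimeka cognate is 'sehode'.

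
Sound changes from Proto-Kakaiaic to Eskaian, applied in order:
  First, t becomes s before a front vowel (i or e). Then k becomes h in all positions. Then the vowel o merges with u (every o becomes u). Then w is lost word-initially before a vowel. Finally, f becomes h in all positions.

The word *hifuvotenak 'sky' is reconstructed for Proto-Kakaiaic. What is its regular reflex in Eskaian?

Eskaian: *hifuvotenak
  hifuvotenak → hifuvosenak   [palatalisation]
  hifuvosenak → hifuvosenah   [unconditioned shift]
  hifuvosenah → hifuvusenah   [vowel merger]
  hifuvusenah (rule 4 does not apply)
  hifuvusenah → hihuvusenah   [unconditioned shift]
  giving Eskaian hihuvusenah.

hihuvusenah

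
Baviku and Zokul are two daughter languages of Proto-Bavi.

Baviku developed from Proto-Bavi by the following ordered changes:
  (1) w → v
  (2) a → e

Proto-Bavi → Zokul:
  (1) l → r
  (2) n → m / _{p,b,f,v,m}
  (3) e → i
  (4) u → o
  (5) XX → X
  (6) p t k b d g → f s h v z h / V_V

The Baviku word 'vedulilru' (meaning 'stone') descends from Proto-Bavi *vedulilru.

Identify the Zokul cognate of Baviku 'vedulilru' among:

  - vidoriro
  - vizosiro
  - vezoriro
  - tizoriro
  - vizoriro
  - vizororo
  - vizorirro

vizoriro

Zokul: *vedulilru > vedurirru > vidurirru > vidorirro > vidoriro > vizoriro  (by unconditioned shift, vowel merger, vowel merger, degemination, intervocalic lenition)
The other candidates each miss or misapply at least one Zokul change.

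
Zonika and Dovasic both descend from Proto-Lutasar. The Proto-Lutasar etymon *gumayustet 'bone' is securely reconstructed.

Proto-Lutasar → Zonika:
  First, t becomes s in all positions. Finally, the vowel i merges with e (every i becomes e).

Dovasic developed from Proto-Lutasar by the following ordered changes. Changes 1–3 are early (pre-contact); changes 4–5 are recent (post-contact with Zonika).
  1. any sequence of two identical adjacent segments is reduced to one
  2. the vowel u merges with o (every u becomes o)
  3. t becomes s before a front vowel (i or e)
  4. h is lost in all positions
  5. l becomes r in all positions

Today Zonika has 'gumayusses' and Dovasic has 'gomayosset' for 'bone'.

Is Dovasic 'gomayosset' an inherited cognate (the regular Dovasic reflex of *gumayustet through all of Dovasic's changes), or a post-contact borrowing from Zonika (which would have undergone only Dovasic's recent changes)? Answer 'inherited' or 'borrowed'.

If inherited, *gumayustet would pass through all of Dovasic's changes:
Dovasic: *gumayustet > gomayostet > gomayosset  (by vowel merger, palatalisation)
If borrowed from Zonika 'gumayusses' after the early changes, it would undergo only the recent ones:
  rule 4 (h-loss): no change (gumayusses)
  rule 5 (unconditioned shift): no change (gumayusses)
  ⇒ as a loan: gumayusses
Dovasic 'gomayosset' matches the inherited outcome exactly, so it is an inherited cognate, not a loan.

inherited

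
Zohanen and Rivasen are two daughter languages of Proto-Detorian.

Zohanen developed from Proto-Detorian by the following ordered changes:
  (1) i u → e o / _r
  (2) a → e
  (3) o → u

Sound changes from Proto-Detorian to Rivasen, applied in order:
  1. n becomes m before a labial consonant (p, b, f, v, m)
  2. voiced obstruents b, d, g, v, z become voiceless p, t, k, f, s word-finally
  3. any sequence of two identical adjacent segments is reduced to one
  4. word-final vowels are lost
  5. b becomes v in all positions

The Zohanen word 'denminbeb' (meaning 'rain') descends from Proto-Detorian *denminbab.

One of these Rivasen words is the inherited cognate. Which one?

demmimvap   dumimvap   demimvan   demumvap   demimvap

Rivasen: *denminbab
  denminbab → demmimbab   [nasal place assimilation]
  demmimbab → demmimbap   [final devoicing]
  demmimbap → demimbap   [degemination]
  demimbap (rule 4 does not apply)
  demimbap → demimvap   [unconditioned shift]
  giving Rivasen demimvap.
Among the options, 'demimvap' alone shows every Rivasen change applied in order.

demimvap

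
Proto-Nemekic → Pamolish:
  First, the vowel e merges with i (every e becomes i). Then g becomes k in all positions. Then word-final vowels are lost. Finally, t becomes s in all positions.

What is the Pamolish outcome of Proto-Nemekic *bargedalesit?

Pamolish: *bargedalesit
  bargedalesit → bargidalisit   [vowel merger]
  bargidalisit → barkidalisit   [unconditioned shift]
  barkidalisit (rule 3 does not apply)
  barkidalisit → barkidalisis   [unconditioned shift]
  giving Pamolish barkidalisis.

barkidalisis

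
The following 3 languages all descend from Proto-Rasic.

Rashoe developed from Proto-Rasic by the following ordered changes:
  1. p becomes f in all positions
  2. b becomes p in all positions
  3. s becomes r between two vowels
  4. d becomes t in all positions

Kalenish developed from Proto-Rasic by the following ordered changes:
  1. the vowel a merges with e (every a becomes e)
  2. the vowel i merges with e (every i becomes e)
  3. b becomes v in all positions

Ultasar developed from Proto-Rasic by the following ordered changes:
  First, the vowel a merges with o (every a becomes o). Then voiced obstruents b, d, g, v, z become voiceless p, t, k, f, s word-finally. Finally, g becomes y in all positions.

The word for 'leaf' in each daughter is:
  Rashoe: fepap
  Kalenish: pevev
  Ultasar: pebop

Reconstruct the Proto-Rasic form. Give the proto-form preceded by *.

*pebab

Position 1: Rashoe has f, Kalenish has p, Ultasar has p. Kalenish preserves p here (none of its changes turn any other segment into p), so the proto-segment is *p.
Position 4: Rashoe has a, Kalenish has e, Ultasar has o. Rashoe preserves a here (none of its changes turn any other segment into a), so the proto-segment is *a.
Position 5: Rashoe has p, Kalenish has v, Ultasar has p. In Rashoe, p can only continue *b, so the proto-segment is *b.
Verify the candidate proto-form against each daughter:
Rashoe: *pebab
  pebab → febab   [unconditioned shift]
  febab → fepap   [unconditioned shift]
  fepap (rule 3 does not apply)
  fepap (rule 4 does not apply)
  giving Rashoe fepap.
Kalenish: *pebab > pebeb > pevev  (by vowel merger, unconditioned shift)
Ultasar: start from *pebab.
  rule 1 (vowel merger): pebab → pebob
  rule 2 (final devoicing): pebob → pebop
  rule 3: no change — pebop
  ⇒ Ultasar pebop
*pebab is the unique common source.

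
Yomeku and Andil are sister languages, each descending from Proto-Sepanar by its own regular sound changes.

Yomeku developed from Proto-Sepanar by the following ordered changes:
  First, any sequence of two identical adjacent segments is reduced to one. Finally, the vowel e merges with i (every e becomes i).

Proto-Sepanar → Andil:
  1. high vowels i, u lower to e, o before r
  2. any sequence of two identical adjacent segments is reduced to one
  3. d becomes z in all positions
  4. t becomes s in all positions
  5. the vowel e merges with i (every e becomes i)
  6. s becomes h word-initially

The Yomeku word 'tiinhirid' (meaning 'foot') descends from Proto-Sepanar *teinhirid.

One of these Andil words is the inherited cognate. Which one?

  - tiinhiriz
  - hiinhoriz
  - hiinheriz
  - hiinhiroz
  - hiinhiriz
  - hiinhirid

hiinhiriz

Andil: start from *teinhirid.
  rule 1 (pre-rhotic lowering): teinhirid → teinherid
  rule 2: no change — teinherid
  rule 3 (unconditioned shift): teinherid → teinheriz
  rule 4 (unconditioned shift): teinheriz → seinheriz
  rule 5 (vowel merger): seinheriz → siinhiriz
  rule 6 (debuccalisation): siinhiriz → hiinhiriz
  ⇒ Andil hiinhiriz
The other candidates each miss or misapply at least one Andil change.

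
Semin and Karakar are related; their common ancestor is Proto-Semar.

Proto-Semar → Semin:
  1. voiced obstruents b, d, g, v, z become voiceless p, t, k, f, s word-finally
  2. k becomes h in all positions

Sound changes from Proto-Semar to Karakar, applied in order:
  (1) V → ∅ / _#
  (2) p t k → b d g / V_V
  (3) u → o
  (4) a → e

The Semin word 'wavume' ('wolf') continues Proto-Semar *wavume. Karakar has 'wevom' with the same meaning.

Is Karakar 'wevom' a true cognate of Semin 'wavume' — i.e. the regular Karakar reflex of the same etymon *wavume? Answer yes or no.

Derive the expected Karakar reflex of *wavume:
Karakar: start from *wavume.
  rule 1 (apocope): wavume → wavum
  rule 2: no change — wavum
  rule 3 (vowel merger): wavum → wavom
  rule 4 (vowel merger): wavom → wevom
  ⇒ Karakar wevom
Karakar 'wevom' matches the regular reflex exactly, so the pair is cognate.

yes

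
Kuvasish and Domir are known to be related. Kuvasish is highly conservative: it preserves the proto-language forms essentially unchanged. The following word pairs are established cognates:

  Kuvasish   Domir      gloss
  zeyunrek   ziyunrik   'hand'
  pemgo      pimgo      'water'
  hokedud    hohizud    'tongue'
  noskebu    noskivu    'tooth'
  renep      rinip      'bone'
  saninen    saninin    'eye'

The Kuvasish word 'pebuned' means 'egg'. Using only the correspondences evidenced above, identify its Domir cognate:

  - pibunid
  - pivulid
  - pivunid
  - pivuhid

noskebu ~ noskivu — Kuvasish e corresponds to Domir i after a consonant, before a labial obstruent.
noskebu ~ noskivu — Kuvasish b corresponds to Domir v between vowels (before a back vowel).
zeyunrek ~ ziyunrik, hokedud ~ hohizud — Kuvasish e corresponds to Domir i after a consonant, before a consonant other than r, m, n, p, b, f, v.
Applying these to Kuvasish 'pebuned':
  pebuned → pibuned   (e→i after a consonant, before a labial obstruent)
  pibuned → pivuned   (b→v between vowels (before a back vowel))
  pivuned → pivunid   (e→i after a consonant, before a consonant other than r, m, n, p, b, f, v)
So the Domir cognate is 'pivunid'.

pivunid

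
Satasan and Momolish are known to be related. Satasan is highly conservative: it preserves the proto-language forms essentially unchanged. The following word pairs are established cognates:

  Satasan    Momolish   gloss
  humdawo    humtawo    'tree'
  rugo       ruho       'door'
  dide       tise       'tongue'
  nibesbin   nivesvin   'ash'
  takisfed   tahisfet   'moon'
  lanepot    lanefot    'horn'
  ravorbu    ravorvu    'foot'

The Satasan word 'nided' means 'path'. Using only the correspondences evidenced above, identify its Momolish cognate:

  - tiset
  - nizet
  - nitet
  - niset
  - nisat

dide ~ tise — Satasan d corresponds to Momolish s between vowels (before a front vowel).
takisfed ~ tahisfet — Satasan d corresponds to Momolish t word-finally.
Applying these to Satasan 'nided':
  nided → nised   (d→s between vowels (before a front vowel))
  nised → niset   (d→t word-finally)
So the Momolish cognate is 'niset'.

niset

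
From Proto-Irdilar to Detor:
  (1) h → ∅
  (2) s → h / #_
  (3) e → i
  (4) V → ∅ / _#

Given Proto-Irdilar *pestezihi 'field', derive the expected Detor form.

Detor: start from *pestezihi.
  rule 1 (h-loss): pestezihi → pestezii
  rule 2: no change — pestezii
  rule 3 (vowel merger): pestezii → pistizii
  rule 4 (apocope): pistizii → pistizi
  ⇒ Detor pistizi

pistizi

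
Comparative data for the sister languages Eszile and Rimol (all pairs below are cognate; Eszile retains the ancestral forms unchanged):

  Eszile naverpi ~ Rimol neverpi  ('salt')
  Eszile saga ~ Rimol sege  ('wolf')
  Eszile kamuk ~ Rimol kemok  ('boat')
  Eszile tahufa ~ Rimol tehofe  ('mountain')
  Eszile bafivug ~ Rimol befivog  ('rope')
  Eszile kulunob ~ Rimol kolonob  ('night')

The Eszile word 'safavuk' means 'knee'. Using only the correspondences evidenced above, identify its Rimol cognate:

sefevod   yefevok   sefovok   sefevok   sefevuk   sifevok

bafivug ~ befivog — Eszile a corresponds to Rimol e after a consonant, before a labial obstruent.
naverpi ~ neverpi — Eszile a corresponds to Rimol e after a consonant, before a labial obstruent.
kamuk ~ kemok, bafivug ~ befivog — Eszile u corresponds to Rimol o after a consonant, before a consonant other than r, m, n, p, b, f, v.
Applying these to Eszile 'safavuk':
  safavuk → sefavuk   (a→e after a consonant, before a labial obstruent)
  sefavuk → sefevuk   (a→e after a consonant, before a labial obstruent)
  sefevuk → sefevok   (u→o after a consonant, before a consonant other than r, m, n, p, b, f, v)
So the Rimol cognate is 'sefevok'.

sefevok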